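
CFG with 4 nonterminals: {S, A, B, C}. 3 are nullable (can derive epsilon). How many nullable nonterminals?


Nonterminals: {S, A, B, C}
A nonterminal is nullable if it can derive epsilon
Counting nullable nonterminals: 3
Total nullable = 3

3


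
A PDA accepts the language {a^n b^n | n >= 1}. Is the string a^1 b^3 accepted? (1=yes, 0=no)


Language requires equal numbers of a's and b's
PDA pushes for each 'a', pops for each 'b'
Number of a's = 1
Number of b's = 3
1 != 3 -> Reject

0


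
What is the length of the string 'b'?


String: 'b'
Counting characters:
  'b' appears 1 time(s)
Total length = 0 + 1 = 1

1


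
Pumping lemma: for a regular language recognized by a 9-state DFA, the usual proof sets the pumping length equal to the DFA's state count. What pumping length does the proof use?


Pumping lemma for regular languages (standard proof):
Take p = |Q|, the number of DFA states.
Any string of length >= |Q| passes through |Q|+1 states while reading its first |Q| symbols,
so by pigeonhole some state repeats, giving the loop that can be pumped.
Here |Q| = 9
Therefore the proof uses p = 9

9


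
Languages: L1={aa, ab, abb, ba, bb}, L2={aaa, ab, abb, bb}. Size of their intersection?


L1 = {aa, ab, abb, ba, bb}
L2 = {aaa, ab, abb, bb}
Checking each string in L1 against L2:
  'aa': in L2? No
  'ab': in L2? Yes
  'abb': in L2? Yes
  'ba': in L2? No
  'bb': in L2? Yes
Intersection = {ab, abb, bb}
|L1 ∩ L2| = 3

3


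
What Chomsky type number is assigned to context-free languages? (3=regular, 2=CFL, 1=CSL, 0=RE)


Chomsky hierarchy levels:
  Type 3: Regular (DFA/NFA/regex)
  Type 2: Context-free (PDA)
  Type 1: Context-sensitive
  Type 0: Recursively enumerable (TM)
'context-free' corresponds to Type 2

2


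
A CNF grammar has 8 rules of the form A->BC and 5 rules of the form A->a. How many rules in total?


CNF allows two rule forms:
  A -> BC (binary): 8 rules
  A -> a (terminal): 5 rules
Total = 8 + 5 = 13

13


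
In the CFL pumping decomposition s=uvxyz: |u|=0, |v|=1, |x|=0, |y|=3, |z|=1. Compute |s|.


|s| = |u| + |v| + |x| + |y| + |z|
= 0 + 1 + 0 + 3 + 1
= 1 + 0 + 4
= 1 + 4
= 5

5


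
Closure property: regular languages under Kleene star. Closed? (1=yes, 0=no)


Regular languages are closed under:
- Union (DFA product construction)
- Intersection (DFA product construction)
- Complement (swap accept/reject states)
- Concatenation (NFA construction)
- Kleene star (NFA construction)
Kleene star is in this list
Therefore: closed

1


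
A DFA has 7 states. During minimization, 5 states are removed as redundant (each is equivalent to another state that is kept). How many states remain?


Original DFA: 7 states
Redundant states removed: 5
Minimized states = original - removed
= 7 - 5
= 2

2


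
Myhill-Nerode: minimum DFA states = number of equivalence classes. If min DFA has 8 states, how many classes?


Myhill-Nerode theorem:
Number of equivalence classes = number of states in minimal DFA
Minimal DFA states = 8
Therefore equivalence classes = 8

8


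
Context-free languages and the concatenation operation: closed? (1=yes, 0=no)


CFL closure properties:
  Closed under: union, concatenation, Kleene star
  NOT closed under: intersection, complement
Operation 'concatenation' is in closed list -> Yes (closed)

1


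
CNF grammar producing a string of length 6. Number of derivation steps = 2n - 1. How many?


Chomsky Normal Form derivation:
String length n = 6
Each step either:
  - Splits a nonterminal into two (n-1 such steps)
  - Converts a nonterminal to terminal (n such steps)
Total = (n-1) + n = 2n - 1
= 2(6) - 1
= 12 - 1
= 11

11


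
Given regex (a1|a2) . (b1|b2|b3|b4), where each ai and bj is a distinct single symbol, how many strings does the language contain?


First group: 2 alternatives
Second group: 4 alternatives
Concatenation: each choice from group 1 pairs with each from group 2
Total = 2 x 4 = 8

8


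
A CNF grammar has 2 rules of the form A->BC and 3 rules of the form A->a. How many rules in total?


CNF allows two rule forms:
  A -> BC (binary): 2 rules
  A -> a (terminal): 3 rules
Total = 2 + 3 = 5

5


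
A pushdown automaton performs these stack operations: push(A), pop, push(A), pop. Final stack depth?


Tracing stack operations:
  push(A) -> stack = [A], depth=1
  pop -> removed A, stack = [], depth=0
  push(A) -> stack = [A], depth=1
  pop -> removed A, stack = [], depth=0
Final depth = 0

0


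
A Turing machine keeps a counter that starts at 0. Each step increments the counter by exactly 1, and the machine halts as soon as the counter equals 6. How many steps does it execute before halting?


Counter starts at 0. Counting sequence:
  Step 1: counter = 1
  Step 2: counter = 2
  Step 3: counter = 3
  Step 4: counter = 4
  Step 5: counter = 5
  Step 6: counter = 6
Counter reached 6 -> halt
Total steps = 6

6


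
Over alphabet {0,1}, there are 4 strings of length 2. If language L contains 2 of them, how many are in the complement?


Alphabet: {0,1}
String length: 2
Total strings of length 2 = 2^2 = 4
Strings in L = 2
Complement = total - |L|
= 4 - 2
= 2

2


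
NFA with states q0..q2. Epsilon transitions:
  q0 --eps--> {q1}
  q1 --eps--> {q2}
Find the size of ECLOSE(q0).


Starting from q0
Initialize closure = {q0}
Follow epsilon from q0 -> add q1
Follow epsilon from q1 -> add q2
Final closure: {q0, q1, q2}
Size = 3

3


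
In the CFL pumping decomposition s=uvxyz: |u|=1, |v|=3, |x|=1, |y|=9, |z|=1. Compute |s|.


|s| = |u| + |v| + |x| + |y| + |z|
= 1 + 3 + 1 + 9 + 1
= 4 + 1 + 10
= 5 + 10
= 15

15


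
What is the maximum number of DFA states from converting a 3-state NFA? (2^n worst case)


NFA has 3 states
Subset construction: each DFA state = subset of NFA states
Maximum subsets = 2^3
2^3 = 8

8


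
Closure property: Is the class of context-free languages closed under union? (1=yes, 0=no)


CFL closure properties:
  Closed under: union, concatenation, Kleene star
  NOT closed under: intersection, complement
Operation 'union' is in closed list -> Yes (closed)

1


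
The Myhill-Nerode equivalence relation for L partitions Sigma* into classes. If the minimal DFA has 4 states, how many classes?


Myhill-Nerode theorem:
Number of equivalence classes = number of states in minimal DFA
Minimal DFA states = 4
Therefore equivalence classes = 4

4


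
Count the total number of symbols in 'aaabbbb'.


String: 'aaabbbb'
Counting characters:
  'a' appears 3 time(s)
  'b' appears 4 time(s)
Total length = 3 + 4 = 7

7


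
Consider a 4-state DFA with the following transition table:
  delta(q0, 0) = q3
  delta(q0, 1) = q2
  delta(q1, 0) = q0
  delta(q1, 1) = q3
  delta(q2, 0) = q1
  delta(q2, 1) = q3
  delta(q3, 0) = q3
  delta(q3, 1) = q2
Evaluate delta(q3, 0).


Looking up transition function:
delta(q3, 0) in the table
Row: q3, Column: 0
Result: q3

q3


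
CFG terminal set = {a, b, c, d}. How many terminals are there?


Terminal symbols: a, b, c, d
Counting each: a (#1), b (#2), c (#3), d (#4)
Total = 4

4


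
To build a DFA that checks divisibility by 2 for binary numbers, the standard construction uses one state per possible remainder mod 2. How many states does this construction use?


Divisibility by 2 is tracked via the remainder mod 2: 0, 1, ..., 1
The construction assigns one state to each remainder
Number of remainders = 2

2


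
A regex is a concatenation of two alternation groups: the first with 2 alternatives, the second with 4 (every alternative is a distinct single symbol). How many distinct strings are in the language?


First group: 2 alternatives
Second group: 4 alternatives
Concatenation: each choice from group 1 pairs with each from group 2
Total = 2 x 4 = 8

8


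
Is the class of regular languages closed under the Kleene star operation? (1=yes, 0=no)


Regular languages are closed under:
- Union (DFA product construction)
- Intersection (DFA product construction)
- Complement (swap accept/reject states)
- Concatenation (NFA construction)
- Kleene star (NFA construction)
Kleene star is in this list
Therefore: closed

1


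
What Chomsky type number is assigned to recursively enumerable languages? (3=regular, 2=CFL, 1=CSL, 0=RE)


Chomsky hierarchy levels:
  Type 3: Regular (DFA/NFA/regex)
  Type 2: Context-free (PDA)
  Type 1: Context-sensitive
  Type 0: Recursively enumerable (TM)
'recursively enumerable' corresponds to Type 0

0


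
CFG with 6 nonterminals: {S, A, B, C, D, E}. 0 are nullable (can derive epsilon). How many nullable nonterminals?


Nonterminals: {S, A, B, C, D, E}
A nonterminal is nullable if it can derive epsilon
Counting nullable nonterminals: 0
Total nullable = 0

0


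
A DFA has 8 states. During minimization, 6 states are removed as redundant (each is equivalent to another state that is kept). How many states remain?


Original DFA: 8 states
Redundant states removed: 6
Minimized states = original - removed
= 8 - 6
= 2

2


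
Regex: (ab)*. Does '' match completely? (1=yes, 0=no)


Pattern: (ab)*
String: ''
Pattern requires: zero or more repetitions of 'ab'
Pairs: []
All pairs are 'ab'? Yes
Result: 1

1


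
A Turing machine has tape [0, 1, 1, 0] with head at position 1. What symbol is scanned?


Tape: [0, 1, 1, 0]
Positions: 0 1 2 3
Values:    0 1 1 0
Head at position 1
tape[1] = 1

1


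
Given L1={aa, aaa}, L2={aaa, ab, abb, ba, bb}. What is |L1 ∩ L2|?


L1 = {aa, aaa}
L2 = {aaa, ab, abb, ba, bb}
Checking each string in L1 against L2:
  'aa': in L2? No
  'aaa': in L2? Yes
Intersection = {aaa}
|L1 ∩ L2| = 1

1


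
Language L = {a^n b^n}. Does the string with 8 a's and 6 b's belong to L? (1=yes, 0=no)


Language requires equal numbers of a's and b's
PDA pushes for each 'a', pops for each 'b'
Number of a's = 8
Number of b's = 6
8 != 6 -> Reject

0


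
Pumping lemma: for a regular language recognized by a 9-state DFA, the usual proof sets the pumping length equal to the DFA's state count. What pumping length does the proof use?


Pumping lemma for regular languages (standard proof):
Take p = |Q|, the number of DFA states.
Any string of length >= |Q| passes through |Q|+1 states while reading its first |Q| symbols,
so by pigeonhole some state repeats, giving the loop that can be pumped.
Here |Q| = 9
Therefore the proof uses p = 9

9


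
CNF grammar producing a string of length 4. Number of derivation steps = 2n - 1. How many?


Chomsky Normal Form derivation:
String length n = 4
Each step either:
  - Splits a nonterminal into two (n-1 such steps)
  - Converts a nonterminal to terminal (n such steps)
Total = (n-1) + n = 2n - 1
= 2(4) - 1
= 8 - 1
= 7

7


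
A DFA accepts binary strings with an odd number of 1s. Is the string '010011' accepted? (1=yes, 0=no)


DFA has 2 states: q_even (start, accept=no) and q_odd
Processing string '010011' character by character:
  Position 0: read '0', 1-count=0 -> q_even (no change)
  Position 1: read '1', 1-count=1 -> q_odd
  Position 2: read '0', 1-count=1 -> q_odd (no change)
  Position 3: read '0', 1-count=1 -> q_odd (no change)
  Position 4: read '1', 1-count=2 -> q_even
  Position 5: read '1', 1-count=3 -> q_odd
Final state: q_odd, total 1s = 3 (odd); the DFA requires an odd count -> accept

1


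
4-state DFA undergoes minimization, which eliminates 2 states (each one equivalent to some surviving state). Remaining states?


Original DFA: 4 states
Redundant states removed: 2
Minimized states = original - removed
= 4 - 2
= 2

2


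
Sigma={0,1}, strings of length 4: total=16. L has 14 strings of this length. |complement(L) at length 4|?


Alphabet: {0,1}
String length: 4
Total strings of length 4 = 2^4 = 16
Strings in L = 14
Complement = total - |L|
= 16 - 14
= 2

2


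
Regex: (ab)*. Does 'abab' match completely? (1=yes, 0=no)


Pattern: (ab)*
String: 'abab'
Pattern requires: zero or more repetitions of 'ab'
Pairs: ['ab', 'ab']
All pairs are 'ab'? Yes
Result: 1

1


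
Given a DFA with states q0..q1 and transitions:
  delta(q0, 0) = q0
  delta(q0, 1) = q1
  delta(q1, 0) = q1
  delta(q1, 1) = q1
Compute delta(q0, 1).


Looking up transition function:
delta(q0, 1) in the table
Row: q0, Column: 1
Result: q1

q1


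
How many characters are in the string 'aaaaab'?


String: 'aaaaab'
Counting characters:
  'a' appears 5 time(s)
  'b' appears 1 time(s)
Total length = 5 + 1 = 6

6


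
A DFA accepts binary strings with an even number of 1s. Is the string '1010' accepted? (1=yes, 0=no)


DFA has 2 states: q_even (start, accept=yes) and q_odd
Processing string '1010' character by character:
  Position 0: read '1', 1-count=1 -> q_odd
  Position 1: read '0', 1-count=1 -> q_odd (no change)
  Position 2: read '1', 1-count=2 -> q_even
  Position 3: read '0', 1-count=2 -> q_even (no change)
Final state: q_even, total 1s = 2 (even); the DFA requires an even count -> accept

1


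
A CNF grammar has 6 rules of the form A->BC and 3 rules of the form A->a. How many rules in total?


CNF allows two rule forms:
  A -> BC (binary): 6 rules
  A -> a (terminal): 3 rules
Total = 6 + 3 = 9

9


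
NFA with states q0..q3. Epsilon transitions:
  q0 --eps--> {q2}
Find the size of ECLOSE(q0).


Starting from q0
Initialize closure = {q0}
Follow epsilon from q0 -> add q2
Final closure: {q0, q2}
Size = 2

2


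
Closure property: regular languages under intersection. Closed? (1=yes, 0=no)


Regular languages are closed under:
- Union (DFA product construction)
- Intersection (DFA product construction)
- Complement (swap accept/reject states)
- Concatenation (NFA construction)
- Kleene star (NFA construction)
intersection is in this list
Therefore: closed

1


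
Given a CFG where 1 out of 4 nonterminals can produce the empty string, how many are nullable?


Nonterminals: {S, A, B, C}
A nonterminal is nullable if it can derive epsilon
Counting nullable nonterminals: 1
Total nullable = 1

1


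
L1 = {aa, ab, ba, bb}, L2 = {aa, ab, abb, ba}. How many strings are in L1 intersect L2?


L1 = {aa, ab, ba, bb}
L2 = {aa, ab, abb, ba}
Checking each string in L1 against L2:
  'aa': in L2? Yes
  'ab': in L2? Yes
  'ba': in L2? Yes
  'bb': in L2? No
Intersection = {aa, ab, ba}
|L1 ∩ L2| = 3

3


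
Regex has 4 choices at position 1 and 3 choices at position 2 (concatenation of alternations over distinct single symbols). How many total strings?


First group: 4 alternatives
Second group: 3 alternatives
Concatenation: each choice from group 1 pairs with each from group 2
Total = 4 x 3 = 12

12


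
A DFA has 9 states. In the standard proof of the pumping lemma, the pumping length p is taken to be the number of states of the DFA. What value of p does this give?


Pumping lemma for regular languages (standard proof):
Take p = |Q|, the number of DFA states.
Any string of length >= |Q| passes through |Q|+1 states while reading its first |Q| symbols,
so by pigeonhole some state repeats, giving the loop that can be pumped.
Here |Q| = 9
Therefore the proof uses p = 9

9


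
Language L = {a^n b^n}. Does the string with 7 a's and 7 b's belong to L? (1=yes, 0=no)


Language requires equal numbers of a's and b's
PDA pushes for each 'a', pops for each 'b'
Number of a's = 7
Number of b's = 7
7 == 7 -> Accept

1


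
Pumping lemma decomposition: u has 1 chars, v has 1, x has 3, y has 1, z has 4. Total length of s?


|s| = |u| + |v| + |x| + |y| + |z|
= 1 + 1 + 3 + 1 + 4
= 2 + 3 + 5
= 5 + 5
= 10

10


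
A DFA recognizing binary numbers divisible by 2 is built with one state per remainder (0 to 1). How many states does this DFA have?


Divisibility by 2 is tracked via the remainder mod 2: 0, 1, ..., 1
The construction assigns one state to each remainder
Number of remainders = 2

2


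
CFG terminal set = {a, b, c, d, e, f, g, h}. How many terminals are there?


Terminal symbols: a, b, c, d, e, f, g, h
Counting each: a (#1), b (#2), c (#3), d (#4), e (#5), f (#6), g (#7), h (#8)
Total = 8

8


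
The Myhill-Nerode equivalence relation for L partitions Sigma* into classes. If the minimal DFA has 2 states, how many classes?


Myhill-Nerode theorem:
Number of equivalence classes = number of states in minimal DFA
Minimal DFA states = 2
Therefore equivalence classes = 2

2


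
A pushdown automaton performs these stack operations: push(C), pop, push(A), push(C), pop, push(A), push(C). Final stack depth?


Tracing stack operations:
  push(C) -> stack = [C], depth=1
  pop -> removed C, stack = [], depth=0
  push(A) -> stack = [A], depth=1
  push(C) -> stack = [A,C], depth=2
  pop -> removed C, stack = [A], depth=1
  push(A) -> stack = [A,A], depth=2
  push(C) -> stack = [A,A,C], depth=3
Final depth = 3

3


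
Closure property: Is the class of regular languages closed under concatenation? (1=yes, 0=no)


Regular languages are closed under all standard operations:
- Union: Yes (product construction)
- Intersection: Yes (product construction)
- Complement: Yes (swap accept/reject)
- Concatenation: Yes (NFA construction)
Operation: concatenation -> Closed

1


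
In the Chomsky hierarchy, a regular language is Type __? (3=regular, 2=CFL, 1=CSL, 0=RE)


Chomsky hierarchy levels:
  Type 3: Regular (DFA/NFA/regex)
  Type 2: Context-free (PDA)
  Type 1: Context-sensitive
  Type 0: Recursively enumerable (TM)
'regular' corresponds to Type 3

3


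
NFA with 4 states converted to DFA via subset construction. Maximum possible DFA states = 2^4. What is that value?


NFA has 4 states
Subset construction: each DFA state = subset of NFA states
Maximum subsets = 2^4
2^4 = 16

16


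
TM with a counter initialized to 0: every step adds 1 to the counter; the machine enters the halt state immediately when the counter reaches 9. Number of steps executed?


Counter starts at 0. Counting sequence:
  Step 1: counter = 1
  Step 2: counter = 2
  Step 3: counter = 3
  Step 4: counter = 4
  Step 5: counter = 5
  Step 6: counter = 6
  ...
  Step 9: counter = 9
Counter reached 9 -> halt
Total steps = 9

9


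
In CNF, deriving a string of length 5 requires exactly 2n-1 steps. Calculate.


Chomsky Normal Form derivation:
String length n = 5
Each step either:
  - Splits a nonterminal into two (n-1 such steps)
  - Converts a nonterminal to terminal (n such steps)
Total = (n-1) + n = 2n - 1
= 2(5) - 1
= 10 - 1
= 9

9


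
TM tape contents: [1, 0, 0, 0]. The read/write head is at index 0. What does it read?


Tape: [1, 0, 0, 0]
Positions: 0 1 2 3
Values:    1 0 0 0
Head at position 0
tape[0] = 1

1


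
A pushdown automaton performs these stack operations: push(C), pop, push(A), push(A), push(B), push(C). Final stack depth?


Tracing stack operations:
  push(C) -> stack = [C], depth=1
  pop -> removed C, stack = [], depth=0
  push(A) -> stack = [A], depth=1
  push(A) -> stack = [A,A], depth=2
  push(B) -> stack = [A,A,B], depth=3
  push(C) -> stack = [A,A,B,C], depth=4
Final depth = 4

4


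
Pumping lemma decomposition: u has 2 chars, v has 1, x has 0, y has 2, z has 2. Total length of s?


|s| = |u| + |v| + |x| + |y| + |z|
= 2 + 1 + 0 + 2 + 2
= 3 + 0 + 4
= 3 + 4
= 7

7


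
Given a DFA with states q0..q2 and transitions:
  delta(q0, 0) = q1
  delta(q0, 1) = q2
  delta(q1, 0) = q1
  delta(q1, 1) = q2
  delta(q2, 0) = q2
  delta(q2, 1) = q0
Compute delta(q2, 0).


Looking up transition function:
delta(q2, 0) in the table
Row: q2, Column: 0
Result: q2

q2


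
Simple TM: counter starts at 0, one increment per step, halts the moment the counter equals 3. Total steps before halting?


Counter starts at 0. Counting sequence:
  Step 1: counter = 1
  Step 2: counter = 2
  Step 3: counter = 3
Counter reached 3 -> halt
Total steps = 3

3


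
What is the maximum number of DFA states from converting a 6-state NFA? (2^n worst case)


NFA has 6 states
Subset construction: each DFA state = subset of NFA states
Maximum subsets = 2^6
2^6 = 64

64


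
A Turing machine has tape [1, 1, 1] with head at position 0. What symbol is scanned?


Tape: [1, 1, 1]
Positions: 0 1 2
Values:    1 1 1
Head at position 0
tape[0] = 1

1


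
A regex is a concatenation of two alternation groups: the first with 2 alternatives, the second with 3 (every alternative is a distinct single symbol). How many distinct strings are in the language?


First group: 2 alternatives
Second group: 3 alternatives
Concatenation: each choice from group 1 pairs with each from group 2
Total = 2 x 3 = 6

6


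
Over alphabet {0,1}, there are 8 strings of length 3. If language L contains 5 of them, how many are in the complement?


Alphabet: {0,1}
String length: 3
Total strings of length 3 = 2^3 = 8
Strings in L = 5
Complement = total - |L|
= 8 - 5
= 3

3


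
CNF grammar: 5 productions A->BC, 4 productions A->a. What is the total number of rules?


CNF allows two rule forms:
  A -> BC (binary): 5 rules
  A -> a (terminal): 4 rules
Total = 5 + 4 = 9

9


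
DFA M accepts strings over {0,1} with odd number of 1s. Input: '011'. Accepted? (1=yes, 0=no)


DFA has 2 states: q_even (start, accept=no) and q_odd
Processing string '011' character by character:
  Position 0: read '0', 1-count=0 -> q_even (no change)
  Position 1: read '1', 1-count=1 -> q_odd
  Position 2: read '1', 1-count=2 -> q_even
Final state: q_even, total 1s = 2 (even); the DFA requires an odd count -> reject

0


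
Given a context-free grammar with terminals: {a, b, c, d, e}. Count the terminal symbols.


Terminal symbols: a, b, c, d, e
Counting each: a (#1), b (#2), c (#3), d (#4), e (#5)
Total = 5

5


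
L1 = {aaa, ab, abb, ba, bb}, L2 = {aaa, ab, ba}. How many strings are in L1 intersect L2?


L1 = {aaa, ab, abb, ba, bb}
L2 = {aaa, ab, ba}
Checking each string in L1 against L2:
  'aaa': in L2? Yes
  'ab': in L2? Yes
  'abb': in L2? No
  'ba': in L2? Yes
  'bb': in L2? No
Intersection = {aaa, ab, ba}
|L1 ∩ L2| = 3

3


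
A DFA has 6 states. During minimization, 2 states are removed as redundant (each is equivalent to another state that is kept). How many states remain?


Original DFA: 6 states
Redundant states removed: 2
Minimized states = original - removed
= 6 - 2
= 4

4


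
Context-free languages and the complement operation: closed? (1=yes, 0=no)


CFL closure properties:
  Closed under: union, concatenation, Kleene star
  NOT closed under: intersection, complement
Operation 'complement' is in not-closed list -> No (not closed)

0


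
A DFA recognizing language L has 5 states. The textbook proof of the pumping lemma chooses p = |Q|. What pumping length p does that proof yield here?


Pumping lemma for regular languages (standard proof):
Take p = |Q|, the number of DFA states.
Any string of length >= |Q| passes through |Q|+1 states while reading its first |Q| symbols,
so by pigeonhole some state repeats, giving the loop that can be pumped.
Here |Q| = 5
Therefore the proof uses p = 5

5


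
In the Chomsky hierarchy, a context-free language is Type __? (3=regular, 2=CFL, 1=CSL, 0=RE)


Chomsky hierarchy levels:
  Type 3: Regular (DFA/NFA/regex)
  Type 2: Context-free (PDA)
  Type 1: Context-sensitive
  Type 0: Recursively enumerable (TM)
'context-free' corresponds to Type 2

2


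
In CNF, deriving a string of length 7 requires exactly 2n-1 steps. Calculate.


Chomsky Normal Form derivation:
String length n = 7
Each step either:
  - Splits a nonterminal into two (n-1 such steps)
  - Converts a nonterminal to terminal (n such steps)
Total = (n-1) + n = 2n - 1
= 2(7) - 1
= 14 - 1
= 13

13


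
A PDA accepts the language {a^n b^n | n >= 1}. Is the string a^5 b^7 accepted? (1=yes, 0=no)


Language requires equal numbers of a's and b's
PDA pushes for each 'a', pops for each 'b'
Number of a's = 5
Number of b's = 7
5 != 7 -> Reject

0


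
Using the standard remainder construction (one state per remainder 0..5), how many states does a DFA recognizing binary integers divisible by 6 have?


Divisibility by 6 is tracked via the remainder mod 6: 0, 1, ..., 5
The construction assigns one state to each remainder
Number of remainders = 6

6


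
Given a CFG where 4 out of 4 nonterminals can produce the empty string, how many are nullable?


Nonterminals: {S, A, B, C}
A nonterminal is nullable if it can derive epsilon
Counting nullable nonterminals: 4
Total nullable = 4

4


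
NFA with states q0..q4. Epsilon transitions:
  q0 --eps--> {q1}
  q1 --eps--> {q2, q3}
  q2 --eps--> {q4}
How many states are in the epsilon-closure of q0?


Starting from q0
Initialize closure = {q0}
Follow epsilon from q0 -> add q1
Follow epsilon from q1 -> add q2
Follow epsilon from q1 -> add q3
Follow epsilon from q2 -> add q4
Final closure: {q0, q1, q2, q3, q4}
Size = 5

5


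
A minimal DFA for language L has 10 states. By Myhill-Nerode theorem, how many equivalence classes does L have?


Myhill-Nerode theorem:
Number of equivalence classes = number of states in minimal DFA
Minimal DFA states = 10
Therefore equivalence classes = 10

10


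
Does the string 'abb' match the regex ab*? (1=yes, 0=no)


Pattern: ab*
String: 'abb'
Pattern requires: exactly one 'a' followed by zero or more 'b's
First char is 'a' -> OK
Rest 'bb': all b's? Yes
Result: 1

1


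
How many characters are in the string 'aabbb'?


String: 'aabbb'
Counting characters:
  'a' appears 2 time(s)
  'b' appears 3 time(s)
Total length = 2 + 3 = 5

5


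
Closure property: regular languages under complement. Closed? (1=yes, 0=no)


Regular languages are closed under:
- Union (DFA product construction)
- Intersection (DFA product construction)
- Complement (swap accept/reject states)
- Concatenation (NFA construction)
- Kleene star (NFA construction)
complement is in this list
Therefore: closed

1


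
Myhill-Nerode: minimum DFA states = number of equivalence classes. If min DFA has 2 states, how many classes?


Myhill-Nerode theorem:
Number of equivalence classes = number of states in minimal DFA
Minimal DFA states = 2
Therefore equivalence classes = 2

2


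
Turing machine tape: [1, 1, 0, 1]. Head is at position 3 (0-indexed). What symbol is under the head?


Tape: [1, 1, 0, 1]
Positions: 0 1 2 3
Values:    1 1 0 1
Head at position 3
tape[3] = 1

1


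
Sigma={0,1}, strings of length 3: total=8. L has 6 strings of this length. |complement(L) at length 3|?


Alphabet: {0,1}
String length: 3
Total strings of length 3 = 2^3 = 8
Strings in L = 6
Complement = total - |L|
= 8 - 6
= 2

2


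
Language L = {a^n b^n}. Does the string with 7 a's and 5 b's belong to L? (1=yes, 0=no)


Language requires equal numbers of a's and b's
PDA pushes for each 'a', pops for each 'b'
Number of a's = 7
Number of b's = 5
7 != 5 -> Reject

0


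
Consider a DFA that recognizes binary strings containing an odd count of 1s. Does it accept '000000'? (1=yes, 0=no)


DFA has 2 states: q_even (start, accept=no) and q_odd
Processing string '000000' character by character:
  Position 0: read '0', 1-count=0 -> q_even (no change)
  Position 1: read '0', 1-count=0 -> q_even (no change)
  Position 2: read '0', 1-count=0 -> q_even (no change)
  Position 3: read '0', 1-count=0 -> q_even (no change)
  Position 4: read '0', 1-count=0 -> q_even (no change)
  Position 5: read '0', 1-count=0 -> q_even (no change)
Final state: q_even, total 1s = 0 (even); the DFA requires an odd count -> reject

0


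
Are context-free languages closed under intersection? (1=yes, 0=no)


CFL closure properties:
  Closed under: union, concatenation, Kleene star
  NOT closed under: intersection, complement
Operation 'intersection' is in not-closed list -> No (not closed)

0


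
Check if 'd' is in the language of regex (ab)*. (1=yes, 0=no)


Pattern: (ab)*
String: 'd'
Pattern requires: zero or more repetitions of 'ab'
Length 1 is odd -> cannot be (ab)* -> no match
Result: 0

0


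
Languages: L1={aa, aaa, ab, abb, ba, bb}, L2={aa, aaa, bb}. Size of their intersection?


L1 = {aa, aaa, ab, abb, ba, bb}
L2 = {aa, aaa, bb}
Checking each string in L1 against L2:
  'aa': in L2? Yes
  'aaa': in L2? Yes
  'ab': in L2? No
  'abb': in L2? No
  'ba': in L2? No
  'bb': in L2? Yes
Intersection = {aa, aaa, bb}
|L1 ∩ L2| = 3

3


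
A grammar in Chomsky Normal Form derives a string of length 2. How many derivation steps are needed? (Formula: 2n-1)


Chomsky Normal Form derivation:
String length n = 2
Each step either:
  - Splits a nonterminal into two (n-1 such steps)
  - Converts a nonterminal to terminal (n such steps)
Total = (n-1) + n = 2n - 1
= 2(2) - 1
= 4 - 1
= 3

3


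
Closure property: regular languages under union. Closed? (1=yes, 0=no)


Regular languages are closed under:
- Union (DFA product construction)
- Intersection (DFA product construction)
- Complement (swap accept/reject states)
- Concatenation (NFA construction)
- Kleene star (NFA construction)
union is in this list
Therefore: closed

1


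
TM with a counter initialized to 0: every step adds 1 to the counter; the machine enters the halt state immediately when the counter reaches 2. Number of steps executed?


Counter starts at 0. Counting sequence:
  Step 1: counter = 1
  Step 2: counter = 2
Counter reached 2 -> halt
Total steps = 2

2


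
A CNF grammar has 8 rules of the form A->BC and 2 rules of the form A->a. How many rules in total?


CNF allows two rule forms:
  A -> BC (binary): 8 rules
  A -> a (terminal): 2 rules
Total = 8 + 2 = 10

10


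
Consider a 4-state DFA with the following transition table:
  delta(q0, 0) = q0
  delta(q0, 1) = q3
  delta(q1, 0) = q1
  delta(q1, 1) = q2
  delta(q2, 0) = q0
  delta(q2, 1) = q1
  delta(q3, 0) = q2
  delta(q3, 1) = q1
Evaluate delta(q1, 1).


Looking up transition function:
delta(q1, 1) in the table
Row: q1, Column: 1
Result: q2

q2


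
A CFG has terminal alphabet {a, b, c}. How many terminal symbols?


Terminal symbols: a, b, c
Counting each: a (#1), b (#2), c (#3)
Total = 3

3


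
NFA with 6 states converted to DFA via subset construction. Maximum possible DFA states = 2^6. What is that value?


NFA has 6 states
Subset construction: each DFA state = subset of NFA states
Maximum subsets = 2^6
2^6 = 64

64


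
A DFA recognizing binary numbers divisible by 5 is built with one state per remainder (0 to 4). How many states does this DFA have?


Divisibility by 5 is tracked via the remainder mod 5: 0, 1, ..., 4
The construction assigns one state to each remainder
Number of remainders = 5

5


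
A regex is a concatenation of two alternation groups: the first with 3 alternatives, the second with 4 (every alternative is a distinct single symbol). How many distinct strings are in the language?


First group: 3 alternatives
Second group: 4 alternatives
Concatenation: each choice from group 1 pairs with each from group 2
Total = 3 x 4 = 12

12


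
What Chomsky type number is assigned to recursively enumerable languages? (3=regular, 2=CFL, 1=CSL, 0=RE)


Chomsky hierarchy levels:
  Type 3: Regular (DFA/NFA/regex)
  Type 2: Context-free (PDA)
  Type 1: Context-sensitive
  Type 0: Recursively enumerable (TM)
'recursively enumerable' corresponds to Type 0

0


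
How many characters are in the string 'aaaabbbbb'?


String: 'aaaabbbbb'
Counting characters:
  'a' appears 4 time(s)
  'b' appears 5 time(s)
Total length = 4 + 5 = 9

9


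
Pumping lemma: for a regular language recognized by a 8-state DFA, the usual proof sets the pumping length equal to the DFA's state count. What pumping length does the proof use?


Pumping lemma for regular languages (standard proof):
Take p = |Q|, the number of DFA states.
Any string of length >= |Q| passes through |Q|+1 states while reading its first |Q| symbols,
so by pigeonhole some state repeats, giving the loop that can be pumped.
Here |Q| = 8
Therefore the proof uses p = 8

8


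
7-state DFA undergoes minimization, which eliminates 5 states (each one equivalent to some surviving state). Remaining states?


Original DFA: 7 states
Redundant states removed: 5
Minimized states = original - removed
= 7 - 5
= 2

2


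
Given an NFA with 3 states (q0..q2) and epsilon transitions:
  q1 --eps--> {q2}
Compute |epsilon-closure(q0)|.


Starting from q0
Initialize closure = {q0}
q0 has no outgoing epsilon transitions -> nothing to add
Final closure: {q0}
Size = 1

1


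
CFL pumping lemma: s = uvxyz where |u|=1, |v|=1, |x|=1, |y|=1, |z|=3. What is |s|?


|s| = |u| + |v| + |x| + |y| + |z|
= 1 + 1 + 1 + 1 + 3
= 2 + 1 + 4
= 3 + 4
= 7

7


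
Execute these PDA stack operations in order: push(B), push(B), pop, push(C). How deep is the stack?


Tracing stack operations:
  push(B) -> stack = [B], depth=1
  push(B) -> stack = [B,B], depth=2
  pop -> removed B, stack = [B], depth=1
  push(C) -> stack = [B,C], depth=2
Final depth = 2

2


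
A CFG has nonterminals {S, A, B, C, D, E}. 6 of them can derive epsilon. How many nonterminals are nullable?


Nonterminals: {S, A, B, C, D, E}
A nonterminal is nullable if it can derive epsilon
Counting nullable nonterminals: 6
Total nullable = 6

6


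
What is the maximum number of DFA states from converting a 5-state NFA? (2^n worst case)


NFA has 5 states
Subset construction: each DFA state = subset of NFA states
Maximum subsets = 2^5
2^5 = 32

32


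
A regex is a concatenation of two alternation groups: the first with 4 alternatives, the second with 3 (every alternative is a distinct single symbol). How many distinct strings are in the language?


First group: 4 alternatives
Second group: 3 alternatives
Concatenation: each choice from group 1 pairs with each from group 2
Total = 4 x 3 = 12

12


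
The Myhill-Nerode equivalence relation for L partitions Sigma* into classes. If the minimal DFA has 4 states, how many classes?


Myhill-Nerode theorem:
Number of equivalence classes = number of states in minimal DFA
Minimal DFA states = 4
Therefore equivalence classes = 4

4


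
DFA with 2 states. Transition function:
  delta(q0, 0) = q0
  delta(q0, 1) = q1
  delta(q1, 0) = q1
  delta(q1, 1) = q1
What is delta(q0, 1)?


Looking up transition function:
delta(q0, 1) in the table
Row: q0, Column: 1
Result: q1

q1


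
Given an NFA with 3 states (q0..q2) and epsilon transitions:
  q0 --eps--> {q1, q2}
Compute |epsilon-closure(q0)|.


Starting from q0
Initialize closure = {q0}
Follow epsilon from q0 -> add q1
Follow epsilon from q0 -> add q2
Final closure: {q0, q1, q2}
Size = 3

3


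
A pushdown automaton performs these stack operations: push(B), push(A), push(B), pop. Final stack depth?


Tracing stack operations:
  push(B) -> stack = [B], depth=1
  push(A) -> stack = [B,A], depth=2
  push(B) -> stack = [B,A,B], depth=3
  pop -> removed B, stack = [B,A], depth=2
Final depth = 2

2


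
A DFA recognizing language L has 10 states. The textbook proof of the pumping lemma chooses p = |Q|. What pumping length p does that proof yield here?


Pumping lemma for regular languages (standard proof):
Take p = |Q|, the number of DFA states.
Any string of length >= |Q| passes through |Q|+1 states while reading its first |Q| symbols,
so by pigeonhole some state repeats, giving the loop that can be pumped.
Here |Q| = 10
Therefore the proof uses p = 10

10


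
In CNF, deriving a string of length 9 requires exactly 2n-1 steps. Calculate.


Chomsky Normal Form derivation:
String length n = 9
Each step either:
  - Splits a nonterminal into two (n-1 such steps)
  - Converts a nonterminal to terminal (n such steps)
Total = (n-1) + n = 2n - 1
= 2(9) - 1
= 18 - 1
= 17

17


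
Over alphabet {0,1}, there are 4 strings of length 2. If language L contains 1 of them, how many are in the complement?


Alphabet: {0,1}
String length: 2
Total strings of length 2 = 2^2 = 4
Strings in L = 1
Complement = total - |L|
= 4 - 1
= 3

3


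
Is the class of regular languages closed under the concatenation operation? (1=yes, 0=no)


Regular languages are closed under:
- Union (DFA product construction)
- Intersection (DFA product construction)
- Complement (swap accept/reject states)
- Concatenation (NFA construction)
- Kleene star (NFA construction)
concatenation is in this list
Therefore: closed

1


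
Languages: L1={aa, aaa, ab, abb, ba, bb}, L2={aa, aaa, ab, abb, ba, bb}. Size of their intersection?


L1 = {aa, aaa, ab, abb, ba, bb}
L2 = {aa, aaa, ab, abb, ba, bb}
Checking each string in L1 against L2:
  'aa': in L2? Yes
  'aaa': in L2? Yes
  'ab': in L2? Yes
  'abb': in L2? Yes
  'ba': in L2? Yes
  'bb': in L2? Yes
Intersection = {aa, aaa, ab, abb, ba, bb}
|L1 ∩ L2| = 6

6


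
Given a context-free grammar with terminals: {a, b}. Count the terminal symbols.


Terminal symbols: a, b
Counting each: a (#1), b (#2)
Total = 2

2


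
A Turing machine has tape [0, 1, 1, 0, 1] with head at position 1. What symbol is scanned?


Tape: [0, 1, 1, 0, 1]
Positions: 0 1 2 3 4
Values:    0 1 1 0 1
Head at position 1
tape[1] = 1

1


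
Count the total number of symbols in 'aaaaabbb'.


String: 'aaaaabbb'
Counting characters:
  'a' appears 5 time(s)
  'b' appears 3 time(s)
Total length = 5 + 3 = 8

8


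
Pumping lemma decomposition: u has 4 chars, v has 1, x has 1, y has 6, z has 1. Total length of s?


|s| = |u| + |v| + |x| + |y| + |z|
= 4 + 1 + 1 + 6 + 1
= 5 + 1 + 7
= 6 + 7
= 13

13


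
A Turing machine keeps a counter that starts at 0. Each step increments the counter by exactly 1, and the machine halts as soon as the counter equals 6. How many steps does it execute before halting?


Counter starts at 0. Counting sequence:
  Step 1: counter = 1
  Step 2: counter = 2
  Step 3: counter = 3
  Step 4: counter = 4
  Step 5: counter = 5
  Step 6: counter = 6
Counter reached 6 -> halt
Total steps = 6

6


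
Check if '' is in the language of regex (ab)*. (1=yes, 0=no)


Pattern: (ab)*
String: ''
Pattern requires: zero or more repetitions of 'ab'
Pairs: []
All pairs are 'ab'? Yes
Result: 1

1


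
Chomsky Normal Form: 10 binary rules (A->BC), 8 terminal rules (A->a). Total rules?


CNF allows two rule forms:
  A -> BC (binary): 10 rules
  A -> a (terminal): 8 rules
Total = 10 + 8 = 18

18


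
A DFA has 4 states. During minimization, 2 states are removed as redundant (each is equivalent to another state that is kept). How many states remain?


Original DFA: 4 states
Redundant states removed: 2
Minimized states = original - removed
= 4 - 2
= 2

2


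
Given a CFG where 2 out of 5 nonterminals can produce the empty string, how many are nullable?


Nonterminals: {S, A, B, C, D}
A nonterminal is nullable if it can derive epsilon
Counting nullable nonterminals: 2
Total nullable = 2

2


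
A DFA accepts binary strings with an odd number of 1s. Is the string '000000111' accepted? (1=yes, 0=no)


DFA has 2 states: q_even (start, accept=no) and q_odd
Processing string '000000111' character by character:
  Position 0: read '0', 1-count=0 -> q_even (no change)
  Position 1: read '0', 1-count=0 -> q_even (no change)
  Position 2: read '0', 1-count=0 -> q_even (no change)
  Position 3: read '0', 1-count=0 -> q_even (no change)
  Position 4: read '0', 1-count=0 -> q_even (no change)
  Position 5: read '0', 1-count=0 -> q_even (no change)
  Position 6: read '1', 1-count=1 -> q_odd
  Position 7: read '1', 1-count=2 -> q_even
  Position 8: read '1', 1-count=3 -> q_odd
Final state: q_odd, total 1s = 3 (odd); the DFA requires an odd count -> accept

1


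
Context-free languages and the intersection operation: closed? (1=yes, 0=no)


CFL closure properties:
  Closed under: union, concatenation, Kleene star
  NOT closed under: intersection, complement
Operation 'intersection' is in not-closed list -> No (not closed)

0


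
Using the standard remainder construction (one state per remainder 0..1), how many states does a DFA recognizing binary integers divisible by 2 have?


Divisibility by 2 is tracked via the remainder mod 2: 0, 1, ..., 1
The construction assigns one state to each remainder
Number of remainders = 2

2
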